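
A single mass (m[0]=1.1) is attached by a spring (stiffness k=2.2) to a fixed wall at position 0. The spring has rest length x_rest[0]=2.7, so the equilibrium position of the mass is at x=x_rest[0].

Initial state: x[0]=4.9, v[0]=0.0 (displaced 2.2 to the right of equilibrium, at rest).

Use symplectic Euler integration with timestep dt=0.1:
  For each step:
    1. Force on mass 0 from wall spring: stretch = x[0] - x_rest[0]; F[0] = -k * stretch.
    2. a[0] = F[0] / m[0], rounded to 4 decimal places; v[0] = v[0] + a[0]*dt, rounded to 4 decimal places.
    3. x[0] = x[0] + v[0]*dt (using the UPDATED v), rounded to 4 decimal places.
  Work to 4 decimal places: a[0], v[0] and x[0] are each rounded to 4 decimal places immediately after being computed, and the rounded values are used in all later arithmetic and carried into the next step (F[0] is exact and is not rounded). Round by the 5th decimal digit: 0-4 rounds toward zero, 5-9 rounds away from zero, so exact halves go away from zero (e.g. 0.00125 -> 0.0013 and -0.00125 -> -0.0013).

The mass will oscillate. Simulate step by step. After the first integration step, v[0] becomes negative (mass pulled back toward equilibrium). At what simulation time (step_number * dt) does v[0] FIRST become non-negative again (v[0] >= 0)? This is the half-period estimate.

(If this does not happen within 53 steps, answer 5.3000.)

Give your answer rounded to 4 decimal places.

Step 0: x=[4.9000] v=[0.0000]
Step 1: x=[4.8560] v=[-0.4400]
Step 2: x=[4.7689] v=[-0.8712]
Step 3: x=[4.6404] v=[-1.2850]
Step 4: x=[4.4731] v=[-1.6731]
Step 5: x=[4.2703] v=[-2.0277]
Step 6: x=[4.0361] v=[-2.3418]
Step 7: x=[3.7752] v=[-2.6090]
Step 8: x=[3.4928] v=[-2.8240]
Step 9: x=[3.1945] v=[-2.9826]
Step 10: x=[2.8864] v=[-3.0815]
Step 11: x=[2.5745] v=[-3.1188]
Step 12: x=[2.2651] v=[-3.0937]
Step 13: x=[1.9644] v=[-3.0067]
Step 14: x=[1.6784] v=[-2.8596]
Step 15: x=[1.4129] v=[-2.6553]
Step 16: x=[1.1731] v=[-2.3979]
Step 17: x=[0.9639] v=[-2.0925]
Step 18: x=[0.7894] v=[-1.7453]
Step 19: x=[0.6531] v=[-1.3632]
Step 20: x=[0.5577] v=[-0.9538]
Step 21: x=[0.5052] v=[-0.5253]
Step 22: x=[0.4966] v=[-0.0863]
Step 23: x=[0.5320] v=[0.3544]
First v>=0 after going negative at step 23, time=2.3000

Answer: 2.3000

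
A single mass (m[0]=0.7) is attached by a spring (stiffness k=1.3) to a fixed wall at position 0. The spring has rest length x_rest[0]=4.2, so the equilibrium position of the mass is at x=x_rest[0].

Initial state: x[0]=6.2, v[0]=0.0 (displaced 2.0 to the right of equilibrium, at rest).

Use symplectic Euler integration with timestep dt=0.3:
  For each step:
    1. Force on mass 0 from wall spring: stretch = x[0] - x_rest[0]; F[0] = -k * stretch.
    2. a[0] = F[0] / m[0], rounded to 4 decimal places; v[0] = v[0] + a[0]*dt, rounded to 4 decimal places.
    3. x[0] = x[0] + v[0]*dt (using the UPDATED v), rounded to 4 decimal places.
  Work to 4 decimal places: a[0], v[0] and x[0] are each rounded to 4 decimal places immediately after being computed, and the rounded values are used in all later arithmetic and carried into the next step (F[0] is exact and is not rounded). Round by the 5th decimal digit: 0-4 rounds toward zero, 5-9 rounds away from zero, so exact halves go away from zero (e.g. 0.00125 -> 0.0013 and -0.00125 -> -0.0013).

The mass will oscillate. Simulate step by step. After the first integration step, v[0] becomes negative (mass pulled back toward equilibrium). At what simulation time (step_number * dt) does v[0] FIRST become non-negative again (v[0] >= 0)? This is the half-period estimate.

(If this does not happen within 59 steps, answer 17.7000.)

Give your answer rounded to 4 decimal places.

Step 0: x=[6.2000] v=[0.0000]
Step 1: x=[5.8657] v=[-1.1143]
Step 2: x=[5.2530] v=[-2.0423]
Step 3: x=[4.4643] v=[-2.6290]
Step 4: x=[3.6314] v=[-2.7762]
Step 5: x=[2.8936] v=[-2.4594]
Step 6: x=[2.3742] v=[-1.7315]
Step 7: x=[2.1599] v=[-0.7143]
Step 8: x=[2.2866] v=[0.4223]
First v>=0 after going negative at step 8, time=2.4000

Answer: 2.4000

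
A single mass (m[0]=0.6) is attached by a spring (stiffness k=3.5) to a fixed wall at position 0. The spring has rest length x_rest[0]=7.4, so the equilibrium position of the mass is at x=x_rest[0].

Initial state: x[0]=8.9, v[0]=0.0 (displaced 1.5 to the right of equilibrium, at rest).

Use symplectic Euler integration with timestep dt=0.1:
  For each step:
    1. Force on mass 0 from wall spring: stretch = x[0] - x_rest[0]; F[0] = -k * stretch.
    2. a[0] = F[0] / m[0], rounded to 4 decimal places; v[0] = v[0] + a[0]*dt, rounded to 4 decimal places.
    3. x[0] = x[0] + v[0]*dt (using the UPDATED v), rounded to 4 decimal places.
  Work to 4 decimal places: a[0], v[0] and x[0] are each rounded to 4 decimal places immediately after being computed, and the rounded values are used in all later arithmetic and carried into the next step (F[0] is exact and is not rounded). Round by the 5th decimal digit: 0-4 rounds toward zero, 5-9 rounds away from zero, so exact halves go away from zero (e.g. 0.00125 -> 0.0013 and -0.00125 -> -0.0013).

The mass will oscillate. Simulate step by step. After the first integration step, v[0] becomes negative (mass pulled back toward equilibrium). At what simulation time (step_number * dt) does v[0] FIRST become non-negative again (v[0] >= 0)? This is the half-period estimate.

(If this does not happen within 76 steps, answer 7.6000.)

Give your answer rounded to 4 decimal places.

Step 0: x=[8.9000] v=[0.0000]
Step 1: x=[8.8125] v=[-0.8750]
Step 2: x=[8.6426] v=[-1.6990]
Step 3: x=[8.4002] v=[-2.4239]
Step 4: x=[8.0995] v=[-3.0074]
Step 5: x=[7.7580] v=[-3.4154]
Step 6: x=[7.3956] v=[-3.6242]
Step 7: x=[7.0334] v=[-3.6216]
Step 8: x=[6.6926] v=[-3.4078]
Step 9: x=[6.3931] v=[-2.9952]
Step 10: x=[6.1523] v=[-2.4078]
Step 11: x=[5.9843] v=[-1.6800]
Step 12: x=[5.8989] v=[-0.8542]
Step 13: x=[5.9010] v=[0.0214]
First v>=0 after going negative at step 13, time=1.3000

Answer: 1.3000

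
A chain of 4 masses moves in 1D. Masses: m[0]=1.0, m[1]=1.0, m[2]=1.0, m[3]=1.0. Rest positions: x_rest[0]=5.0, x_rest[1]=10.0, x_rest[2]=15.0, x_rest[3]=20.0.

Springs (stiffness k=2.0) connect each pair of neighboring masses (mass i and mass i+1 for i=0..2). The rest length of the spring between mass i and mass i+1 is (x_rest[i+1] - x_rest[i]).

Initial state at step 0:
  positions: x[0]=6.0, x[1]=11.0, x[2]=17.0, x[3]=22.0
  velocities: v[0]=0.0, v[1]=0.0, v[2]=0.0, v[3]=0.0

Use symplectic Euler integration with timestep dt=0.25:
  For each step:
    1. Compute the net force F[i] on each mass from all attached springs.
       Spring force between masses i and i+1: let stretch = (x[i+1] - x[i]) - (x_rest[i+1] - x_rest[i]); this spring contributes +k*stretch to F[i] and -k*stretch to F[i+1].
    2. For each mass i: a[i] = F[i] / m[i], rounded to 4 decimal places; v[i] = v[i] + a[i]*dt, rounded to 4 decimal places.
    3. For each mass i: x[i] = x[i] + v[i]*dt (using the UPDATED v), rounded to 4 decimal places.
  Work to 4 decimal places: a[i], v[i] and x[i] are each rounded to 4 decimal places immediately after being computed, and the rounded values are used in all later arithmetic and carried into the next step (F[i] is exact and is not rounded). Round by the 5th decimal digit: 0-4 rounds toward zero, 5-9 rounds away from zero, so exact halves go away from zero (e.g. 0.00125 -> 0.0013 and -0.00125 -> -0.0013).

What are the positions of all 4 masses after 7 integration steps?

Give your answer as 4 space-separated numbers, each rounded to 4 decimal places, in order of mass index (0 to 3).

Step 0: x=[6.0000 11.0000 17.0000 22.0000] v=[0.0000 0.0000 0.0000 0.0000]
Step 1: x=[6.0000 11.1250 16.8750 22.0000] v=[0.0000 0.5000 -0.5000 0.0000]
Step 2: x=[6.0156 11.3281 16.6719 21.9844] v=[0.0625 0.8125 -0.8125 -0.0625]
Step 3: x=[6.0703 11.5352 16.4649 21.9297] v=[0.2188 0.8282 -0.8282 -0.2188]
Step 4: x=[6.1831 11.6754 16.3247 21.8169] v=[0.4513 0.5606 -0.5607 -0.4512]
Step 5: x=[6.3575 11.7102 16.2899 21.6426] v=[0.6975 0.1391 -0.1393 -0.6973]
Step 6: x=[6.5760 11.6484 16.3517 21.4242] v=[0.8739 -0.2474 0.2472 -0.8737]
Step 7: x=[6.8035 11.5404 16.4597 21.1967] v=[0.9101 -0.4320 0.4318 -0.9100]

Answer: 6.8035 11.5404 16.4597 21.1967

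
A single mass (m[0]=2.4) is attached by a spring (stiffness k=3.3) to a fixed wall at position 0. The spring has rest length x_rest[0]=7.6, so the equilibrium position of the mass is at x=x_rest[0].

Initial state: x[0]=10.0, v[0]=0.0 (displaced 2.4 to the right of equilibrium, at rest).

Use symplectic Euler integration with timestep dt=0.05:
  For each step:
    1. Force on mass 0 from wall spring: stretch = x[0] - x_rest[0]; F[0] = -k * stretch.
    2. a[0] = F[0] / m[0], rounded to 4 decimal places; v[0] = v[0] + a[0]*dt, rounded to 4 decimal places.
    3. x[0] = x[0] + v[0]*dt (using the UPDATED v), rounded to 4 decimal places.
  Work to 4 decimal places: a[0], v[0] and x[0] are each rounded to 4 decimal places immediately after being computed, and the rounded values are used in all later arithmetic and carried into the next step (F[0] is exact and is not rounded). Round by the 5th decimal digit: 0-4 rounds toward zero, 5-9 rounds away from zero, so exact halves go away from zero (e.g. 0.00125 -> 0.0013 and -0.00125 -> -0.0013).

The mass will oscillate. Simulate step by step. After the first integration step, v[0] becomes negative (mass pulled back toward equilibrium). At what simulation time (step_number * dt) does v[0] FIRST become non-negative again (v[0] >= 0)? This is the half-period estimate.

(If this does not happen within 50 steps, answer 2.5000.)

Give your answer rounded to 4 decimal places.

Answer: 2.5000

Derivation:
Step 0: x=[10.0000] v=[0.0000]
Step 1: x=[9.9918] v=[-0.1650]
Step 2: x=[9.9753] v=[-0.3294]
Step 3: x=[9.9507] v=[-0.4927]
Step 4: x=[9.9180] v=[-0.6543]
Step 5: x=[9.8773] v=[-0.8137]
Step 6: x=[9.8288] v=[-0.9703]
Step 7: x=[9.7726] v=[-1.1235]
Step 8: x=[9.7090] v=[-1.2729]
Step 9: x=[9.6381] v=[-1.4179]
Step 10: x=[9.5602] v=[-1.5580]
Step 11: x=[9.4756] v=[-1.6928]
Step 12: x=[9.3845] v=[-1.8218]
Step 13: x=[9.2873] v=[-1.9445]
Step 14: x=[9.1843] v=[-2.0605]
Step 15: x=[9.0758] v=[-2.1694]
Step 16: x=[8.9623] v=[-2.2709]
Step 17: x=[8.8441] v=[-2.3646]
Step 18: x=[8.7216] v=[-2.4501]
Step 19: x=[8.5952] v=[-2.5272]
Step 20: x=[8.4654] v=[-2.5956]
Step 21: x=[8.3326] v=[-2.6551]
Step 22: x=[8.1973] v=[-2.7055]
Step 23: x=[8.0600] v=[-2.7466]
Step 24: x=[7.9211] v=[-2.7782]
Step 25: x=[7.7811] v=[-2.8003]
Step 26: x=[7.6405] v=[-2.8128]
Step 27: x=[7.4997] v=[-2.8156]
Step 28: x=[7.3593] v=[-2.8087]
Step 29: x=[7.2197] v=[-2.7922]
Step 30: x=[7.0814] v=[-2.7661]
Step 31: x=[6.9449] v=[-2.7304]
Step 32: x=[6.8106] v=[-2.6854]
Step 33: x=[6.6790] v=[-2.6311]
Step 34: x=[6.5506] v=[-2.5678]
Step 35: x=[6.4258] v=[-2.4957]
Step 36: x=[6.3051] v=[-2.4150]
Step 37: x=[6.1888] v=[-2.3260]
Step 38: x=[6.0774] v=[-2.2290]
Step 39: x=[5.9712] v=[-2.1243]
Step 40: x=[5.8706] v=[-2.0123]
Step 41: x=[5.7759] v=[-1.8934]
Step 42: x=[5.6875] v=[-1.7680]
Step 43: x=[5.6057] v=[-1.6365]
Step 44: x=[5.5307] v=[-1.4994]
Step 45: x=[5.4628] v=[-1.3571]
Step 46: x=[5.4023] v=[-1.2102]
Step 47: x=[5.3493] v=[-1.0591]
Step 48: x=[5.3041] v=[-0.9044]
Step 49: x=[5.2668] v=[-0.7466]
Step 50: x=[5.2375] v=[-0.5862]
v[0] did not become non-negative within 50 steps; using fallback time=2.5000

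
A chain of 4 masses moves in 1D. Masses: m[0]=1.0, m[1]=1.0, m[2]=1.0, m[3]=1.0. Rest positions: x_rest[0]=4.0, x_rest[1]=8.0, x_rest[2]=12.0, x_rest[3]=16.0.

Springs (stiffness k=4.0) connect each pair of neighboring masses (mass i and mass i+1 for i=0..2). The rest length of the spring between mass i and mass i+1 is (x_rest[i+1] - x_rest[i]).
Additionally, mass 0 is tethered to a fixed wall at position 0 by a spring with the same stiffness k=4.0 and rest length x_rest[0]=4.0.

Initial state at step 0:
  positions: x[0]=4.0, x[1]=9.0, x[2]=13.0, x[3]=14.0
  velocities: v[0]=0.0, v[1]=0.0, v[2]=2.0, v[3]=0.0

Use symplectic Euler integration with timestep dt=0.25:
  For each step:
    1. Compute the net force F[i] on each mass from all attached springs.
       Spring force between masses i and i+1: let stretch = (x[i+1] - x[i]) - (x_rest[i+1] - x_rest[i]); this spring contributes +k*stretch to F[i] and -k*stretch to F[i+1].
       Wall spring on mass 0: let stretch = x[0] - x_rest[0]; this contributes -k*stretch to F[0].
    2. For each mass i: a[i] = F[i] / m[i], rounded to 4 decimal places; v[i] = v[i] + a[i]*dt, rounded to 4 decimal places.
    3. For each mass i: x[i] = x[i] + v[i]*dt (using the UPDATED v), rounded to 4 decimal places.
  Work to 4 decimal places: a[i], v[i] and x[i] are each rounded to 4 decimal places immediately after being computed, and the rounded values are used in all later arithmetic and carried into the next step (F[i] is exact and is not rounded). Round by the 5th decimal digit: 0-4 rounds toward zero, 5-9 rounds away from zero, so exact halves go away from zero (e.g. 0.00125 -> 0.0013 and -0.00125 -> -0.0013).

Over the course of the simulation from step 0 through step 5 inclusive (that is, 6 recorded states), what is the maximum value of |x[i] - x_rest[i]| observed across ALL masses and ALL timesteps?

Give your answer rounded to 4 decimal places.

Step 0: x=[4.0000 9.0000 13.0000 14.0000] v=[0.0000 0.0000 2.0000 0.0000]
Step 1: x=[4.2500 8.7500 12.7500 14.7500] v=[1.0000 -1.0000 -1.0000 3.0000]
Step 2: x=[4.5625 8.3750 12.0000 16.0000] v=[1.2500 -1.5000 -3.0000 5.0000]
Step 3: x=[4.6875 7.9531 11.3438 17.2500] v=[0.5000 -1.6875 -2.6250 5.0000]
Step 4: x=[4.4570 7.5625 11.3164 18.0235] v=[-0.9219 -1.5624 -0.1095 3.0938]
Step 5: x=[3.8887 7.3340 12.0273 18.1202] v=[-2.2734 -0.9140 2.8437 0.3867]
Max displacement = 2.1202

Answer: 2.1202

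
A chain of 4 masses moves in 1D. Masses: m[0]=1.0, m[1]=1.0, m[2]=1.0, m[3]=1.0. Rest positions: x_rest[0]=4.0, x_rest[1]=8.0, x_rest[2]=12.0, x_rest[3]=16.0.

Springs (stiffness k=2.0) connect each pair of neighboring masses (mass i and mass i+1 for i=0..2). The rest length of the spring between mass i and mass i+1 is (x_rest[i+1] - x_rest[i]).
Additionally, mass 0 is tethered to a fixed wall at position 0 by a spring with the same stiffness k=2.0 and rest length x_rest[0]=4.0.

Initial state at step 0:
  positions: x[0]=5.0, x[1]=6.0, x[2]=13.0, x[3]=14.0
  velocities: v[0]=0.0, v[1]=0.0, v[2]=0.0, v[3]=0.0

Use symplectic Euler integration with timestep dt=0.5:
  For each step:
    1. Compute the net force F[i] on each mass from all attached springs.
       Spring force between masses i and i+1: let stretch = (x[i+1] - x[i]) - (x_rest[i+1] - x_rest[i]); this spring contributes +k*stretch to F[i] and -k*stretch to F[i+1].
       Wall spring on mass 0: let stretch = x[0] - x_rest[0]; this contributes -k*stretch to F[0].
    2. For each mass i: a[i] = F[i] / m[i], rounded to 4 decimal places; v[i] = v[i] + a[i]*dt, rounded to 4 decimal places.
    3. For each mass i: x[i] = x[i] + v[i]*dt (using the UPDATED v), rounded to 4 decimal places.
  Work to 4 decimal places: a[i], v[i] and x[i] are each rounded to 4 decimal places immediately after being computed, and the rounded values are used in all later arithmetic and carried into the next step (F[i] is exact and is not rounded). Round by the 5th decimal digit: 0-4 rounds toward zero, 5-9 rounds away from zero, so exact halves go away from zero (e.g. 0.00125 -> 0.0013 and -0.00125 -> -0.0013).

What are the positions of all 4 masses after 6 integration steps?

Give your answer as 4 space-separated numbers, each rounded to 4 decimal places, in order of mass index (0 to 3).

Step 0: x=[5.0000 6.0000 13.0000 14.0000] v=[0.0000 0.0000 0.0000 0.0000]
Step 1: x=[3.0000 9.0000 10.0000 15.5000] v=[-4.0000 6.0000 -6.0000 3.0000]
Step 2: x=[2.5000 9.5000 9.2500 16.2500] v=[-1.0000 1.0000 -1.5000 1.5000]
Step 3: x=[4.2500 6.3750 12.1250 15.5000] v=[3.5000 -6.2500 5.7500 -1.5000]
Step 4: x=[4.9375 5.0625 13.8125 15.0625] v=[1.3750 -2.6250 3.3750 -0.8750]
Step 5: x=[3.2188 8.0625 11.7500 16.0000] v=[-3.4375 6.0000 -4.1250 1.8750]
Step 6: x=[2.3125 10.4844 9.9688 16.8125] v=[-1.8126 4.8438 -3.5625 1.6250]

Answer: 2.3125 10.4844 9.9688 16.8125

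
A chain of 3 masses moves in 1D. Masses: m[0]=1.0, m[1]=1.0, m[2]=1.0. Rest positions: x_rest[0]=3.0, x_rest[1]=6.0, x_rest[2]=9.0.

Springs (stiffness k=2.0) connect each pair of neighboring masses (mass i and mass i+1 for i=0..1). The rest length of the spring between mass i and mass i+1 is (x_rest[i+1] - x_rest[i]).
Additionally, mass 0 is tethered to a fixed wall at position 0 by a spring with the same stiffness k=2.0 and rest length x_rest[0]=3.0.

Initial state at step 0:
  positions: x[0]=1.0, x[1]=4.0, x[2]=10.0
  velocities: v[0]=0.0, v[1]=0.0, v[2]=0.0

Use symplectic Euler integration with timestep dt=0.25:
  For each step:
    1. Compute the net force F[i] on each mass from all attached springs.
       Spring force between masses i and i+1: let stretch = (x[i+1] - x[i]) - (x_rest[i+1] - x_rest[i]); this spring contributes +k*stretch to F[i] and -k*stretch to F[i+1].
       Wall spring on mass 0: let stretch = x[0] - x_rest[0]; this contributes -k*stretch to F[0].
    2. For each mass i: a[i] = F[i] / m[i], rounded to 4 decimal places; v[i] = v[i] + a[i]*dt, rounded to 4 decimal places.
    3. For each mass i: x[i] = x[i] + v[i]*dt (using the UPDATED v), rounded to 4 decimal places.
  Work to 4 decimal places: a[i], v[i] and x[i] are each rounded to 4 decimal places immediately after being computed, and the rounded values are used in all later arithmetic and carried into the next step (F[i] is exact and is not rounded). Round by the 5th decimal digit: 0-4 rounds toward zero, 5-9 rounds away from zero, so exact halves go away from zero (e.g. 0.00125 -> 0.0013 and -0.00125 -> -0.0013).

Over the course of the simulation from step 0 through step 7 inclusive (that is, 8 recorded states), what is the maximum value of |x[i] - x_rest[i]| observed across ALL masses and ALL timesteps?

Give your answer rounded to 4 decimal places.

Answer: 2.1223

Derivation:
Step 0: x=[1.0000 4.0000 10.0000] v=[0.0000 0.0000 0.0000]
Step 1: x=[1.2500 4.3750 9.6250] v=[1.0000 1.5000 -1.5000]
Step 2: x=[1.7344 5.0156 8.9688] v=[1.9375 2.5625 -2.6250]
Step 3: x=[2.4121 5.7402 8.1934] v=[2.7109 2.8985 -3.1016]
Step 4: x=[3.2043 6.3555 7.4864] v=[3.1689 2.4611 -2.8282]
Step 5: x=[3.9899 6.7183 7.0130] v=[3.1424 1.4510 -1.8937]
Step 6: x=[4.6178 6.7769 6.8777] v=[2.5117 0.2342 -0.5411]
Step 7: x=[4.9384 6.5782 7.1048] v=[1.2824 -0.7950 0.9085]
Max displacement = 2.1223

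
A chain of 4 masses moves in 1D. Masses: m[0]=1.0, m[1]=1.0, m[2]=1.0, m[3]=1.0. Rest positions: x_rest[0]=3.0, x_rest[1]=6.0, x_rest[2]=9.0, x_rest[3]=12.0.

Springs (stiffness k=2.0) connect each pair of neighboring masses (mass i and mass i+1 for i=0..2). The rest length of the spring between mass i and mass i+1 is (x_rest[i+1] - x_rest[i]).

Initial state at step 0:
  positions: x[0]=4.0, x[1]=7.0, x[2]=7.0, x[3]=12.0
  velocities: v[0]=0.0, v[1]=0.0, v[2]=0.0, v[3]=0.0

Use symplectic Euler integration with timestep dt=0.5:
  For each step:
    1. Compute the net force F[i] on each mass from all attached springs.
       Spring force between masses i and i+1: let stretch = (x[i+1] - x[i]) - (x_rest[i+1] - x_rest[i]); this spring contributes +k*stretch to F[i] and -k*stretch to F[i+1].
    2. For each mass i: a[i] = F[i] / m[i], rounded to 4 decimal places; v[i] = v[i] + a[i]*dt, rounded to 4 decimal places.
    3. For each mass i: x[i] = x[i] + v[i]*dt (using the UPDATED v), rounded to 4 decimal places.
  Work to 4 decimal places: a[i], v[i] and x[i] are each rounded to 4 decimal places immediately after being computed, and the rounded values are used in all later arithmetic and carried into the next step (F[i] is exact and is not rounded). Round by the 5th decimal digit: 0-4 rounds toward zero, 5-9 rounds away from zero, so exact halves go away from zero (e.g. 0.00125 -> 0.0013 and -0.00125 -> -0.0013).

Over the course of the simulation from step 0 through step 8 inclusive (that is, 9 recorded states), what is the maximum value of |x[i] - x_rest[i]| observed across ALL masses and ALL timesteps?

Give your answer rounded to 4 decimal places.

Answer: 2.3125

Derivation:
Step 0: x=[4.0000 7.0000 7.0000 12.0000] v=[0.0000 0.0000 0.0000 0.0000]
Step 1: x=[4.0000 5.5000 9.5000 11.0000] v=[0.0000 -3.0000 5.0000 -2.0000]
Step 2: x=[3.2500 5.2500 10.7500 10.7500] v=[-1.5000 -0.5000 2.5000 -0.5000]
Step 3: x=[2.0000 6.7500 9.2500 12.0000] v=[-2.5000 3.0000 -3.0000 2.5000]
Step 4: x=[1.6250 7.1250 7.8750 13.3750] v=[-0.7500 0.7500 -2.7500 2.7500]
Step 5: x=[2.5000 5.1250 8.8750 13.5000] v=[1.7500 -4.0000 2.0000 0.2500]
Step 6: x=[3.1875 3.6875 10.3125 12.8125] v=[1.3750 -2.8750 2.8750 -1.3750]
Step 7: x=[2.6250 5.3125 9.6875 12.3750] v=[-1.1250 3.2500 -1.2500 -0.8750]
Step 8: x=[1.9063 7.7813 8.2188 12.0938] v=[-1.4375 4.9375 -2.9375 -0.5625]
Max displacement = 2.3125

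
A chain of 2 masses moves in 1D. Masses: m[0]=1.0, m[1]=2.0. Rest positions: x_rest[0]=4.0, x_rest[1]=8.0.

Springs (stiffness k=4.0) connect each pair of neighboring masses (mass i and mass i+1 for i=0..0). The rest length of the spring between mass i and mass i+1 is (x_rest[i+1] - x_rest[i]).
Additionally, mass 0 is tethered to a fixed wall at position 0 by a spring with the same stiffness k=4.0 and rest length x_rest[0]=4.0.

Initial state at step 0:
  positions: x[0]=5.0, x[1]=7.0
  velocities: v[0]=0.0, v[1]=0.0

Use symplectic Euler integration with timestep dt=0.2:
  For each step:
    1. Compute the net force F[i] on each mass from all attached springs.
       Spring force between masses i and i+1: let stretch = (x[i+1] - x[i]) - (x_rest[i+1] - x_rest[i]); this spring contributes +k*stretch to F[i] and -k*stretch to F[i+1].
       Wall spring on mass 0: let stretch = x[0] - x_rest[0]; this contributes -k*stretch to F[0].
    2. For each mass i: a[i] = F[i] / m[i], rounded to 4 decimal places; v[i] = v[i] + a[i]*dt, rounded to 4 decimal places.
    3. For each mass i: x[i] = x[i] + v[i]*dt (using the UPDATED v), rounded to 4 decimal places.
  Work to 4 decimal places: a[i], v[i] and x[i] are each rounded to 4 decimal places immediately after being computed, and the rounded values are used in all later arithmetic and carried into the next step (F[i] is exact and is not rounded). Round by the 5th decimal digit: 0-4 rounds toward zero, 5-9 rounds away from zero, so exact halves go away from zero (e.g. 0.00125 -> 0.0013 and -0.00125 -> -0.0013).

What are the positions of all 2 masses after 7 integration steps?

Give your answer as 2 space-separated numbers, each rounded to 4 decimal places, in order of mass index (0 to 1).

Answer: 3.7876 7.9417

Derivation:
Step 0: x=[5.0000 7.0000] v=[0.0000 0.0000]
Step 1: x=[4.5200 7.1600] v=[-2.4000 0.8000]
Step 2: x=[3.7392 7.4288] v=[-3.9040 1.3440]
Step 3: x=[2.9505 7.7224] v=[-3.9437 1.4682]
Step 4: x=[2.4532 7.9543] v=[-2.4866 1.1594]
Step 5: x=[2.4435 8.0661] v=[-0.0483 0.5590]
Step 6: x=[2.9425 8.0481] v=[2.4950 -0.0900]
Step 7: x=[3.7876 7.9417] v=[4.2255 -0.5322]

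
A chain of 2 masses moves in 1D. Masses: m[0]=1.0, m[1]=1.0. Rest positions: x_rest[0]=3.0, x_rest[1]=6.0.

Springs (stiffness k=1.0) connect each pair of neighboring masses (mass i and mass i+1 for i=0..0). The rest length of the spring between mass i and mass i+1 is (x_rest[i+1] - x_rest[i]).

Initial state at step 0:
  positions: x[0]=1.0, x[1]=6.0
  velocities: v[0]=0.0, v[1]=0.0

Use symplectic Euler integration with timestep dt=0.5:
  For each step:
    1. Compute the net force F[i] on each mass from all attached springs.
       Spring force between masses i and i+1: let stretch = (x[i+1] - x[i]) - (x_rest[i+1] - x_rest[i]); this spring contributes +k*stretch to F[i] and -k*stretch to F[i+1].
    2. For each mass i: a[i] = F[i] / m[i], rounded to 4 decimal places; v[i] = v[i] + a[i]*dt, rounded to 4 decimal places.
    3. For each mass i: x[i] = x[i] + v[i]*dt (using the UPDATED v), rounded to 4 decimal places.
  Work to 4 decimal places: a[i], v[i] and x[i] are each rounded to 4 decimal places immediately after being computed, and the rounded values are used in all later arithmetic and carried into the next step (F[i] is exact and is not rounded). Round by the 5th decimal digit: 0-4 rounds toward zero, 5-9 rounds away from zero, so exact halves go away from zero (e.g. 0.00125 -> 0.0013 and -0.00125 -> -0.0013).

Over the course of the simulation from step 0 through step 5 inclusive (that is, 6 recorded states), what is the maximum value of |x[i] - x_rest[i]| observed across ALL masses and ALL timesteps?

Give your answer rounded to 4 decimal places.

Answer: 2.0625

Derivation:
Step 0: x=[1.0000 6.0000] v=[0.0000 0.0000]
Step 1: x=[1.5000 5.5000] v=[1.0000 -1.0000]
Step 2: x=[2.2500 4.7500] v=[1.5000 -1.5000]
Step 3: x=[2.8750 4.1250] v=[1.2500 -1.2500]
Step 4: x=[3.0625 3.9375] v=[0.3750 -0.3750]
Step 5: x=[2.7188 4.2813] v=[-0.6875 0.6875]
Max displacement = 2.0625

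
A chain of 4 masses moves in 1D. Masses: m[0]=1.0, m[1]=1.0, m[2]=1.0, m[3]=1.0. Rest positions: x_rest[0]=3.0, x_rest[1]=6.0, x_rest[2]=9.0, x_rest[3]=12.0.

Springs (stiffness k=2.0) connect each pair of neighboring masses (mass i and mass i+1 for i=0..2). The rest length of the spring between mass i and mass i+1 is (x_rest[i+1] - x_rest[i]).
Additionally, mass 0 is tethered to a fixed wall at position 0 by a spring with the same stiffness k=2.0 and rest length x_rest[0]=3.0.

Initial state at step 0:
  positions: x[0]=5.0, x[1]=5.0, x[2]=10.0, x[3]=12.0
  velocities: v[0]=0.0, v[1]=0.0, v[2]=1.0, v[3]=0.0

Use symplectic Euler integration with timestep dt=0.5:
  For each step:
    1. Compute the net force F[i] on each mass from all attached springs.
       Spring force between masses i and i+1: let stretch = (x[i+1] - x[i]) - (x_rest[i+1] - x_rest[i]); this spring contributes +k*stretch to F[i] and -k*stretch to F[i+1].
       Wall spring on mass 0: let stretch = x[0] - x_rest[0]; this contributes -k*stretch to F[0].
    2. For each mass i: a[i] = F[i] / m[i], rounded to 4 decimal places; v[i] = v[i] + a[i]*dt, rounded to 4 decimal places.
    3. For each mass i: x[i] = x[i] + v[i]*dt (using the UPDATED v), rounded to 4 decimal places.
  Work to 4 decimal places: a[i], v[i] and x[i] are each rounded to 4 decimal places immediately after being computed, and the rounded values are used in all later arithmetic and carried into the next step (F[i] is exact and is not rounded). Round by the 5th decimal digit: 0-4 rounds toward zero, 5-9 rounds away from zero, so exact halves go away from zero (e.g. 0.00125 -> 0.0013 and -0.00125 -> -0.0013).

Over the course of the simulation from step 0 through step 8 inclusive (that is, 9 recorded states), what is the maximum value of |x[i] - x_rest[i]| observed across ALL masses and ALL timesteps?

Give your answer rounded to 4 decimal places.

Answer: 2.5782

Derivation:
Step 0: x=[5.0000 5.0000 10.0000 12.0000] v=[0.0000 0.0000 1.0000 0.0000]
Step 1: x=[2.5000 7.5000 9.0000 12.5000] v=[-5.0000 5.0000 -2.0000 1.0000]
Step 2: x=[1.2500 8.2500 9.0000 12.7500] v=[-2.5000 1.5000 0.0000 0.5000]
Step 3: x=[2.8750 5.8750 10.5000 12.6250] v=[3.2500 -4.7500 3.0000 -0.2500]
Step 4: x=[4.5625 4.3125 10.7500 12.9375] v=[3.3750 -3.1250 0.5000 0.6250]
Step 5: x=[3.8438 6.0938 8.8750 13.6563] v=[-1.4375 3.5625 -3.7500 1.4375]
Step 6: x=[2.3282 8.1407 8.0001 13.4844] v=[-3.0313 4.0937 -1.7499 -0.3438]
Step 7: x=[2.5547 7.2110 9.9376 12.0704] v=[0.4530 -1.8594 3.8750 -2.8281]
Step 8: x=[3.8320 5.3165 11.5782 11.0900] v=[2.5546 -3.7891 3.2812 -1.9609]
Max displacement = 2.5782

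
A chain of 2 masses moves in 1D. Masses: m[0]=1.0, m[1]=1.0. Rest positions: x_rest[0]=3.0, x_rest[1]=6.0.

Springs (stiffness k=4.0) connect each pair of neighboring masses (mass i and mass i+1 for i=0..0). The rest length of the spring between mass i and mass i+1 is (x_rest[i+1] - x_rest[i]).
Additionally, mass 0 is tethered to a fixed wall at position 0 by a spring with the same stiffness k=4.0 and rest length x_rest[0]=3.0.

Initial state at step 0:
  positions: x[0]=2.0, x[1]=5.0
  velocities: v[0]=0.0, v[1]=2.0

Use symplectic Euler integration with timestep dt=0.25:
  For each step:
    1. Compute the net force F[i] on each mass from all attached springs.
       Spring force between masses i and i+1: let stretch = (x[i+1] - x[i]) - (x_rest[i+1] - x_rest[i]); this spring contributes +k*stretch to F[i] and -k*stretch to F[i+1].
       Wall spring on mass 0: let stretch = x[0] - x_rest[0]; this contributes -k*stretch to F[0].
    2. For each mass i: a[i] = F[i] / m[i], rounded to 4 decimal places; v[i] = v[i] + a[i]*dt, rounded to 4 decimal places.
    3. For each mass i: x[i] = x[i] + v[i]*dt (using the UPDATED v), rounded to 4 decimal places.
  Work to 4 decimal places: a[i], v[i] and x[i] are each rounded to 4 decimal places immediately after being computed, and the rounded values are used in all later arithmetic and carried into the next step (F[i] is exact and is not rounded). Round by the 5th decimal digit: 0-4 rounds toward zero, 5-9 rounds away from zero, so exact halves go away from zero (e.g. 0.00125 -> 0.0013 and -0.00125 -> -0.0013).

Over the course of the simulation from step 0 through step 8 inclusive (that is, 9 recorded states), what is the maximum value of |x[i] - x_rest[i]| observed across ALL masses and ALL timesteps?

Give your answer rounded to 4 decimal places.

Step 0: x=[2.0000 5.0000] v=[0.0000 2.0000]
Step 1: x=[2.2500 5.5000] v=[1.0000 2.0000]
Step 2: x=[2.7500 5.9375] v=[2.0000 1.7500]
Step 3: x=[3.3594 6.3281] v=[2.4375 1.5625]
Step 4: x=[3.8711 6.7266] v=[2.0468 1.5938]
Step 5: x=[4.1289 7.1612] v=[1.0312 1.7383]
Step 6: x=[4.1126 7.5877] v=[-0.0654 1.7060]
Step 7: x=[3.9369 7.8954] v=[-0.7029 1.2309]
Step 8: x=[3.7666 7.9635] v=[-0.6813 0.2724]
Max displacement = 1.9635

Answer: 1.9635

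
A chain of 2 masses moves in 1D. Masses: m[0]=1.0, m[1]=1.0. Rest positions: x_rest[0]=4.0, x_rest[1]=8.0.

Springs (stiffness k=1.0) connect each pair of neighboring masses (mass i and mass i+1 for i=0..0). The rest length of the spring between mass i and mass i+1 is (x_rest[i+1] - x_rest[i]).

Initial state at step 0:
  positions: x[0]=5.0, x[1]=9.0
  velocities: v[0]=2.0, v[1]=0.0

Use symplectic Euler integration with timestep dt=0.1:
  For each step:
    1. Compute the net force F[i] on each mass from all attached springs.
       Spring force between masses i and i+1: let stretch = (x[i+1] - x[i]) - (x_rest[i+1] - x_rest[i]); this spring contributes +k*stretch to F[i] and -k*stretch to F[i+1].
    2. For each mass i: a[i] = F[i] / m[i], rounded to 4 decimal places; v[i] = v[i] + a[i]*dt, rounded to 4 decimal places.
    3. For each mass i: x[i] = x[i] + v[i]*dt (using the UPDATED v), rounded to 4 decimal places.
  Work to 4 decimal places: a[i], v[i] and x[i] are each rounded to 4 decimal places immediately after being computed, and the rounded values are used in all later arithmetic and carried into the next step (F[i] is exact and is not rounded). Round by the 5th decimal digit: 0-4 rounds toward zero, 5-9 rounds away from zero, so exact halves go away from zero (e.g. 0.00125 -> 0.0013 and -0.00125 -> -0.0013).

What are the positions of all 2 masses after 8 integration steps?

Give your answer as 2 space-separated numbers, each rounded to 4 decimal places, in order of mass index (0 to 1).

Answer: 6.4418 9.1582

Derivation:
Step 0: x=[5.0000 9.0000] v=[2.0000 0.0000]
Step 1: x=[5.2000 9.0000] v=[2.0000 0.0000]
Step 2: x=[5.3980 9.0020] v=[1.9800 0.0200]
Step 3: x=[5.5920 9.0080] v=[1.9404 0.0596]
Step 4: x=[5.7802 9.0198] v=[1.8820 0.1180]
Step 5: x=[5.9608 9.0392] v=[1.8060 0.1940]
Step 6: x=[6.1322 9.0678] v=[1.7138 0.2862]
Step 7: x=[6.2929 9.1071] v=[1.6074 0.3926]
Step 8: x=[6.4418 9.1582] v=[1.4888 0.5112]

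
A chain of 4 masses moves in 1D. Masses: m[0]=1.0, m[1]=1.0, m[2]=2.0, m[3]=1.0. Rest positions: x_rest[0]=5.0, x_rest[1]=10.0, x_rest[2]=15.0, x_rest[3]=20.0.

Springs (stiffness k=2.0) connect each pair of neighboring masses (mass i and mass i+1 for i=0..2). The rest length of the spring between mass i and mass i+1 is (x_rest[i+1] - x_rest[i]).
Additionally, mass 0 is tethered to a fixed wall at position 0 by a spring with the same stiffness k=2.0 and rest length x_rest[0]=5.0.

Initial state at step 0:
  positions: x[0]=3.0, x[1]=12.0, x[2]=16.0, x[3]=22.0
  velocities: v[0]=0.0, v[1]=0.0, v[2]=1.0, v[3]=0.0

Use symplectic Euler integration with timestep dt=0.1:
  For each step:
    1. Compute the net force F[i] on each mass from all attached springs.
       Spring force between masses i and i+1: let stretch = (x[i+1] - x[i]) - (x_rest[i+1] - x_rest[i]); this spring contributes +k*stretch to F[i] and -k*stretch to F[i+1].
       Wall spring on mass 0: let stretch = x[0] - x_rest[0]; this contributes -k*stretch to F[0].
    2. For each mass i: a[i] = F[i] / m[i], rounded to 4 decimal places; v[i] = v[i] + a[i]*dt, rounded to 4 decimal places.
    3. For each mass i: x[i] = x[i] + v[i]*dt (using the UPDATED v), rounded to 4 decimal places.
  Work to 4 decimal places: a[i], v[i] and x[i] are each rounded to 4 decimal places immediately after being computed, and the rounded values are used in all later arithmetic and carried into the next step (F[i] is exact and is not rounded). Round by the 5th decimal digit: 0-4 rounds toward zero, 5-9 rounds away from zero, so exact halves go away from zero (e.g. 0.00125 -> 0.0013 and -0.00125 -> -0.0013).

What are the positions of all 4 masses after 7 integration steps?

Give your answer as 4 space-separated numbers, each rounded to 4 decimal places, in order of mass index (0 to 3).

Step 0: x=[3.0000 12.0000 16.0000 22.0000] v=[0.0000 0.0000 1.0000 0.0000]
Step 1: x=[3.1200 11.9000 16.1200 21.9800] v=[1.2000 -1.0000 1.2000 -0.2000]
Step 2: x=[3.3532 11.7088 16.2564 21.9428] v=[2.3320 -1.9120 1.3640 -0.3720]
Step 3: x=[3.6865 11.4414 16.4042 21.8919] v=[3.3325 -2.6736 1.4779 -0.5093]
Step 4: x=[4.1011 11.1182 16.5572 21.8312] v=[4.1462 -3.2320 1.5304 -0.6068]
Step 5: x=[4.5740 10.7634 16.7086 21.7650] v=[4.7294 -3.5476 1.5139 -0.6616]
Step 6: x=[5.0793 10.4038 16.8511 21.6977] v=[5.0525 -3.5964 1.4250 -0.6729]
Step 7: x=[5.5895 10.0666 16.9776 21.6335] v=[5.1015 -3.3718 1.2649 -0.6422]

Answer: 5.5895 10.0666 16.9776 21.6335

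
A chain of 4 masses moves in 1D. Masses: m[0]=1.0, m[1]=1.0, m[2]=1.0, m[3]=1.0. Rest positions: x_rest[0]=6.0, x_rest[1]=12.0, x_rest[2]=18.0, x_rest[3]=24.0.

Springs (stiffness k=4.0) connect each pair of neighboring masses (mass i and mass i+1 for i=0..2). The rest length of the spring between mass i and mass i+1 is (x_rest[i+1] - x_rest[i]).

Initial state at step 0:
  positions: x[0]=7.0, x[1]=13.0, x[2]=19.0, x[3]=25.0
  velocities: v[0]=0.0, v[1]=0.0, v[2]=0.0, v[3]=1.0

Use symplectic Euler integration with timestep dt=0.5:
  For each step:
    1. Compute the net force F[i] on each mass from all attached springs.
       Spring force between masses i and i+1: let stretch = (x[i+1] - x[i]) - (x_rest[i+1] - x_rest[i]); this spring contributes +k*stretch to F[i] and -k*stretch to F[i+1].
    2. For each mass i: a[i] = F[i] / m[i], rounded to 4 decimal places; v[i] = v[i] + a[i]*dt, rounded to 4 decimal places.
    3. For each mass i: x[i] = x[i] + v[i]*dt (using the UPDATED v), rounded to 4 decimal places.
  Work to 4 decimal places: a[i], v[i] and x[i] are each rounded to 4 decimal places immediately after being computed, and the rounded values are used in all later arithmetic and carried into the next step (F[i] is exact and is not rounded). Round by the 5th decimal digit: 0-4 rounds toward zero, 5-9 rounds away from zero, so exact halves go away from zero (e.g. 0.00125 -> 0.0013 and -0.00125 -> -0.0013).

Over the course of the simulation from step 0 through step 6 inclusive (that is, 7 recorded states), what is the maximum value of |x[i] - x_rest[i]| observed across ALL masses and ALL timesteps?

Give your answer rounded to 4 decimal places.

Answer: 2.0000

Derivation:
Step 0: x=[7.0000 13.0000 19.0000 25.0000] v=[0.0000 0.0000 0.0000 1.0000]
Step 1: x=[7.0000 13.0000 19.0000 25.5000] v=[0.0000 0.0000 0.0000 1.0000]
Step 2: x=[7.0000 13.0000 19.5000 25.5000] v=[0.0000 0.0000 1.0000 0.0000]
Step 3: x=[7.0000 13.5000 19.5000 25.5000] v=[0.0000 1.0000 0.0000 0.0000]
Step 4: x=[7.5000 13.5000 19.5000 25.5000] v=[1.0000 0.0000 0.0000 0.0000]
Step 5: x=[8.0000 13.5000 19.5000 25.5000] v=[1.0000 0.0000 0.0000 0.0000]
Step 6: x=[8.0000 14.0000 19.5000 25.5000] v=[0.0000 1.0000 0.0000 0.0000]
Max displacement = 2.0000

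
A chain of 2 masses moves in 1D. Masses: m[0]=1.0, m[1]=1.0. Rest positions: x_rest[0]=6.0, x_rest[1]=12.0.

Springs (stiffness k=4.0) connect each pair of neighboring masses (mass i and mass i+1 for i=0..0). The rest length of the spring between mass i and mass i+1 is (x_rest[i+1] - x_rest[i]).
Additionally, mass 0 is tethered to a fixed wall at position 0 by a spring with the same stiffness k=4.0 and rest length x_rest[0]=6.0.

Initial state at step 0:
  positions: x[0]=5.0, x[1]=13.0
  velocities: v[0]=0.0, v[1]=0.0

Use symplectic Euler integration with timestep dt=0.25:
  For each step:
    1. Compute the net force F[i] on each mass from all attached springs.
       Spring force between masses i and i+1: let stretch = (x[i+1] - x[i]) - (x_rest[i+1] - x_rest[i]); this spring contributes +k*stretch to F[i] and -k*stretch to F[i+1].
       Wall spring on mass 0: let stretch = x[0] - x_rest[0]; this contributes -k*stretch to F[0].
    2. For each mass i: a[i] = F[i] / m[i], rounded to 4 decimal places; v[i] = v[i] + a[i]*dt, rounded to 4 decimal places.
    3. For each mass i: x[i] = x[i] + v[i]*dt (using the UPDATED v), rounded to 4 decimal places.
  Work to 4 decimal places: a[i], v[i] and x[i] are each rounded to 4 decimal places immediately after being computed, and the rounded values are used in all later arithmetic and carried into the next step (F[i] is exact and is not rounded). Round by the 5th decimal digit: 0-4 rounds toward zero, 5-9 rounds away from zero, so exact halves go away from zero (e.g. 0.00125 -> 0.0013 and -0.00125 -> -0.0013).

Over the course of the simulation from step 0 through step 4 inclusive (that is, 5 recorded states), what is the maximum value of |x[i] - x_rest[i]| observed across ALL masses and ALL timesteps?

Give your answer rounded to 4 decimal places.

Answer: 1.3281

Derivation:
Step 0: x=[5.0000 13.0000] v=[0.0000 0.0000]
Step 1: x=[5.7500 12.5000] v=[3.0000 -2.0000]
Step 2: x=[6.7500 11.8125] v=[4.0000 -2.7500]
Step 3: x=[7.3281 11.3594] v=[2.3125 -1.8125]
Step 4: x=[7.0820 11.3985] v=[-0.9843 0.1562]
Max displacement = 1.3281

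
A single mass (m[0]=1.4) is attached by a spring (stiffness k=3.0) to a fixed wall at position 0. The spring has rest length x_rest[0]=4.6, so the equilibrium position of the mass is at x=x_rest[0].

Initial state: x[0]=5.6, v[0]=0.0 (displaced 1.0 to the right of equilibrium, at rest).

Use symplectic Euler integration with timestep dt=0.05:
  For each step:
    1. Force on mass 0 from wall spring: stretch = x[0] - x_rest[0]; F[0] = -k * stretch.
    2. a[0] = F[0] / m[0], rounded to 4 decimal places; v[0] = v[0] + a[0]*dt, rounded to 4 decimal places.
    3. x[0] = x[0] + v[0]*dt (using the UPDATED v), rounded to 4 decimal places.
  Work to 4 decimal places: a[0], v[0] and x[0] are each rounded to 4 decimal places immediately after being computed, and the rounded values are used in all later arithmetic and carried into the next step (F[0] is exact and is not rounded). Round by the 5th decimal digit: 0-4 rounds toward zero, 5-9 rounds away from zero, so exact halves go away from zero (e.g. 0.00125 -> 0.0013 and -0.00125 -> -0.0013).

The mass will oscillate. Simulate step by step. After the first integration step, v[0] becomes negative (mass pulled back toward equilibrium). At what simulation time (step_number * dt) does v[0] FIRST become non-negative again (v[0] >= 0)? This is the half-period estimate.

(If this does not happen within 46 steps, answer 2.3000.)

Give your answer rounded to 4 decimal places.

Step 0: x=[5.6000] v=[0.0000]
Step 1: x=[5.5946] v=[-0.1071]
Step 2: x=[5.5839] v=[-0.2137]
Step 3: x=[5.5679] v=[-0.3191]
Step 4: x=[5.5468] v=[-0.4228]
Step 5: x=[5.5206] v=[-0.5242]
Step 6: x=[5.4895] v=[-0.6228]
Step 7: x=[5.4536] v=[-0.7181]
Step 8: x=[5.4131] v=[-0.8096]
Step 9: x=[5.3683] v=[-0.8967]
Step 10: x=[5.3194] v=[-0.9790]
Step 11: x=[5.2666] v=[-1.0561]
Step 12: x=[5.2102] v=[-1.1275]
Step 13: x=[5.1506] v=[-1.1929]
Step 14: x=[5.0880] v=[-1.2519]
Step 15: x=[5.0228] v=[-1.3042]
Step 16: x=[4.9553] v=[-1.3495]
Step 17: x=[4.8859] v=[-1.3876]
Step 18: x=[4.8150] v=[-1.4182]
Step 19: x=[4.7429] v=[-1.4412]
Step 20: x=[4.6701] v=[-1.4565]
Step 21: x=[4.5969] v=[-1.4640]
Step 22: x=[4.5237] v=[-1.4637]
Step 23: x=[4.4509] v=[-1.4555]
Step 24: x=[4.3789] v=[-1.4395]
Step 25: x=[4.3081] v=[-1.4158]
Step 26: x=[4.2389] v=[-1.3845]
Step 27: x=[4.1716] v=[-1.3458]
Step 28: x=[4.1066] v=[-1.2999]
Step 29: x=[4.0443] v=[-1.2470]
Step 30: x=[3.9849] v=[-1.1875]
Step 31: x=[3.9288] v=[-1.1216]
Step 32: x=[3.8763] v=[-1.0497]
Step 33: x=[3.8277] v=[-0.9722]
Step 34: x=[3.7832] v=[-0.8895]
Step 35: x=[3.7431] v=[-0.8020]
Step 36: x=[3.7076] v=[-0.7102]
Step 37: x=[3.6769] v=[-0.6146]
Step 38: x=[3.6511] v=[-0.5157]
Step 39: x=[3.6304] v=[-0.4140]
Step 40: x=[3.6149] v=[-0.3101]
Step 41: x=[3.6047] v=[-0.2046]
Step 42: x=[3.5998] v=[-0.0980]
Step 43: x=[3.6003] v=[0.0092]
First v>=0 after going negative at step 43, time=2.1500

Answer: 2.1500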